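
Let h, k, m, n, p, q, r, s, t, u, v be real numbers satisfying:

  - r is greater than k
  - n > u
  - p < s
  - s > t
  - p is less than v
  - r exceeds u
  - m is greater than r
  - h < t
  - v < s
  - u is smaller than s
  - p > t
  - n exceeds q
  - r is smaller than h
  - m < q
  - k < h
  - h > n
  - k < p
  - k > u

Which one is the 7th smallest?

h

Piecing the relations together gives one ordering: u < k < r < m < q < n < h < t < p < v < s.
Counting 7 from the smallest end gives h.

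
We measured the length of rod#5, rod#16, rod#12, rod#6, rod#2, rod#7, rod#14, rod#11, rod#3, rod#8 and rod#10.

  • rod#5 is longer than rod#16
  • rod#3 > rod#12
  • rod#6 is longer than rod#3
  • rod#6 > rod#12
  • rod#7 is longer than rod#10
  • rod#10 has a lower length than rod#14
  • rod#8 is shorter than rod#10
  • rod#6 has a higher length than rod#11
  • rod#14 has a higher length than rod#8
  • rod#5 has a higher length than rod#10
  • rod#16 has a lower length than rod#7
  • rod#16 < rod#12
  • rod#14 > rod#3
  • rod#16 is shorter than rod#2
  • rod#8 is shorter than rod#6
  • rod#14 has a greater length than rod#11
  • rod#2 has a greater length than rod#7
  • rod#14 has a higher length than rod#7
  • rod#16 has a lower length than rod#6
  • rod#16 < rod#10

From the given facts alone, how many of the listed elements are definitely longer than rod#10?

Directly above rod#10: rod#5, rod#7, rod#14.
One step further: rod#2 (4 so far).
No other element is forced above rod#10 by the given relations, so the count is 4.

4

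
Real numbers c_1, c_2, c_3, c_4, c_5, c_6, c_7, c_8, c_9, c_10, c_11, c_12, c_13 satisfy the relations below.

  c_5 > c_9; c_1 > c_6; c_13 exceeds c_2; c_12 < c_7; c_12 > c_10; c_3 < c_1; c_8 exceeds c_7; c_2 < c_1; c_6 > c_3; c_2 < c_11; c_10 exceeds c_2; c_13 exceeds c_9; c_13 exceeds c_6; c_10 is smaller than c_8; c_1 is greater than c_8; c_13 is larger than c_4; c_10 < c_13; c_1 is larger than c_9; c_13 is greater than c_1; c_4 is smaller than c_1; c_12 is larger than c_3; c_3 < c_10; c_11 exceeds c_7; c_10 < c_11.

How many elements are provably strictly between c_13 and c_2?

The relations place c_2 below c_13. An element lies strictly between them when it is forced above c_2 and also forced below c_13.
Above c_2: {c_10, c_12, c_7, c_8, c_1, c_11}. Below c_13: {c_3, c_10, c_12, c_7, c_6, c_9, c_8, c_4, c_1}.
Intersection: {c_10, c_12, c_7, c_8, c_1} — 5.

5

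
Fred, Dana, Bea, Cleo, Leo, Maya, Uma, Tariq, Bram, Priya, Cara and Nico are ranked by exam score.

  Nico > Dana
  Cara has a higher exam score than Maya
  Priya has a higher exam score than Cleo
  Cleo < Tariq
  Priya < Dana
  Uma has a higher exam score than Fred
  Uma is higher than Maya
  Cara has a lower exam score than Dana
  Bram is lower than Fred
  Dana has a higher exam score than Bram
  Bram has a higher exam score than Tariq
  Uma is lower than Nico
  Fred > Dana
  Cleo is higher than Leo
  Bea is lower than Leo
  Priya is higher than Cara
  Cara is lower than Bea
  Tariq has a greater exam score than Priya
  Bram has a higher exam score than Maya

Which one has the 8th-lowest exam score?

Bram

The consecutive relations fix a unique order: Maya < Cara < Bea < Leo < Cleo < Priya < Tariq < Bram < Dana < Fred < Uma < Nico.
The 8th smallest is Bram.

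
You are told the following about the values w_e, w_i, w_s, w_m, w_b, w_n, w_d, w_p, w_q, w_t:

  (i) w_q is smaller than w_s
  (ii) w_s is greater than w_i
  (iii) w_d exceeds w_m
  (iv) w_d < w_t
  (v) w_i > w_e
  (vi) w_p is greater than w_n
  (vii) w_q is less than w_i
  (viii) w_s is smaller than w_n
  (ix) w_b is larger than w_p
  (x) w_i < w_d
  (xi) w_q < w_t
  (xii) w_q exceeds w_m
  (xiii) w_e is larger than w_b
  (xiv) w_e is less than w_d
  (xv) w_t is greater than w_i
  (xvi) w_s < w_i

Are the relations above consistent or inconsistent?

inconsistent

Chaining the given relations yields w_s < w_n < w_p < w_b < w_e < w_i, so w_s < w_i. But one relation states w_i < w_s. These cannot both hold.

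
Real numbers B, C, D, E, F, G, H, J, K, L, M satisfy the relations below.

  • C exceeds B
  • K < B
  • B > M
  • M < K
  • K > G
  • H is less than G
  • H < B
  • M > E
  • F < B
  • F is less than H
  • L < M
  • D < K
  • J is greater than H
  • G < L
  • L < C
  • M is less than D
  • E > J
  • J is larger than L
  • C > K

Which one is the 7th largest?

Chaining the given pairs: F < H < G < L < J < E < M < D < K < B < C.
Counting 7 from the largest end gives J.

J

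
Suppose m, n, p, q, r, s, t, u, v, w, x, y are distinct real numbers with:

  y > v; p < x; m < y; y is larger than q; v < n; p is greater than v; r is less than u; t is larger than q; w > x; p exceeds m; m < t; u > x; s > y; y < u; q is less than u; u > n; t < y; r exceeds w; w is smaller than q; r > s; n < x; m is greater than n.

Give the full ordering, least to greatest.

v < n < m < p < x < w < q < t < y < s < r < u

Nothing is placed below v, so it is least; from there v < n; n < m; m < p; p < x; x < w; w < q; q < t; t < y; y < s; s < r; r < u, each given directly.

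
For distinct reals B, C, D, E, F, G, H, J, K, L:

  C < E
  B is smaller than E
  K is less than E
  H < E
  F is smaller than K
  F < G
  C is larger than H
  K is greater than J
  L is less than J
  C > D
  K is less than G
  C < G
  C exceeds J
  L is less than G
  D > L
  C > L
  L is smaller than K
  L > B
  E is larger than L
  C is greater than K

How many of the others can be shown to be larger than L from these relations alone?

6

Directly above L: D, J, K, C, G, E.
Nothing else is reachable above L; 6 in all.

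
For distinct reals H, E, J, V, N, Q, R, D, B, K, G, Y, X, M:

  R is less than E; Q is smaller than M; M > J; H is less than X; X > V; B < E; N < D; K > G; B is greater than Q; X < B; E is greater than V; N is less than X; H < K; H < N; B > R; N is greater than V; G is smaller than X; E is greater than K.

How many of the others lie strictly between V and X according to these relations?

1

Chaining upward from V reaches: N, B, D, E.
Chaining downward from X reaches: H, G, N.
Strictly between V and X are those in both lists: N — 1 element.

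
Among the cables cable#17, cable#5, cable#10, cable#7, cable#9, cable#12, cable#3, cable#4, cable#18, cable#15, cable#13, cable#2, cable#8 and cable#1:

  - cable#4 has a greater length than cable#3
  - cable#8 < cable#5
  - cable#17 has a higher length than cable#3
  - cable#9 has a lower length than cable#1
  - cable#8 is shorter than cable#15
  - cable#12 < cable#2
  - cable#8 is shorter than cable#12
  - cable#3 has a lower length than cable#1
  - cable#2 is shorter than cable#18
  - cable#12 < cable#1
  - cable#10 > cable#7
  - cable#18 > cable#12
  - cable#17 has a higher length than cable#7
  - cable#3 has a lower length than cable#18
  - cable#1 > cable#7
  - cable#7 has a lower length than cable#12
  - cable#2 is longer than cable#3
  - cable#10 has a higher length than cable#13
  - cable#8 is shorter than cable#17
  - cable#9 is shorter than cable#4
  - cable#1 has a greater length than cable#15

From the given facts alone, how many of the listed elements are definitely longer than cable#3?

The elements the relations force above cable#3 are cable#17, cable#2, cable#4, cable#18, cable#1 — no chain reaches any other.
That is 5.

5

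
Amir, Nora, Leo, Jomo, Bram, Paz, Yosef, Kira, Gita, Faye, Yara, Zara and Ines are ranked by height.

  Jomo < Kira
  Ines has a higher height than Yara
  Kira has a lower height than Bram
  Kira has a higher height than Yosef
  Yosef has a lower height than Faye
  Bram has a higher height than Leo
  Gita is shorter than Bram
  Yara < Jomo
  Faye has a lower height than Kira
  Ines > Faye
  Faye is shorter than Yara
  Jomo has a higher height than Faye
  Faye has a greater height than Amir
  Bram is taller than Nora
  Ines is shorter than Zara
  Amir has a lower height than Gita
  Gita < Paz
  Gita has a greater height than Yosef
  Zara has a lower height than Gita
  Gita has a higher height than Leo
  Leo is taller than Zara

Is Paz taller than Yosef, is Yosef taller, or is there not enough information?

Yosef < Faye and Faye < Yara give Yosef < Yara.
With Yara < Ines: Yosef < Faye < Yara < Ines.
With Ines < Zara: Yosef < Faye < Yara < Ines < Zara.
Then Zara < Leo extends the chain to Leo.
Then Leo < Gita extends the chain to Gita.
With Gita < Paz: Yosef < Faye < Yara < Ines < Zara < Leo < Gita < Paz.
So Paz is taller.

Paz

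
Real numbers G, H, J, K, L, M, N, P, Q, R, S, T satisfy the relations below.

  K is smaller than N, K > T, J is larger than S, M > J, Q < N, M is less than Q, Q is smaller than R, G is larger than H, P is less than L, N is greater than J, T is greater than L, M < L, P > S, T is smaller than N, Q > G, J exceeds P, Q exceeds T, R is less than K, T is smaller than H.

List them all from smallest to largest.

S < P < J < M < L < T < H < G < Q < R < K < N

Each adjacent pair is fixed by a given relation: S < P; P < J; J < M; M < L; L < T; T < H; H < G; G < Q; Q < R; R < K; K < N. Chaining them end to end gives the full order.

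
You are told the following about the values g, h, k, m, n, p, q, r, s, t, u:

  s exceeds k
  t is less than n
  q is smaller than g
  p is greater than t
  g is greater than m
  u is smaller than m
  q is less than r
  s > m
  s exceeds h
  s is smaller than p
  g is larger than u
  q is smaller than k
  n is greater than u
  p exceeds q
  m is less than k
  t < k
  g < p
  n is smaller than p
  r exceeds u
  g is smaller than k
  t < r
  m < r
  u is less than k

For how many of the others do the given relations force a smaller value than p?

The elements the relations force below p are u, m, q, t, h, g, n, k, s — no chain reaches any other.
That is 9.

9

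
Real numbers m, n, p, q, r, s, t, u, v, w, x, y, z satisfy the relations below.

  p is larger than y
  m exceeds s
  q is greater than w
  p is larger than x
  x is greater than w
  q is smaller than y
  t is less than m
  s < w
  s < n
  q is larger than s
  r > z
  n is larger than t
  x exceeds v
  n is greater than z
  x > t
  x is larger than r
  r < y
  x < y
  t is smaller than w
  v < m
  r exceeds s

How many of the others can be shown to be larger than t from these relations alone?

7

From t the given relations immediately reach w, x, m, n.
From those, q, y, p — 7 in total.
Nothing else is reachable above t; 7 in all.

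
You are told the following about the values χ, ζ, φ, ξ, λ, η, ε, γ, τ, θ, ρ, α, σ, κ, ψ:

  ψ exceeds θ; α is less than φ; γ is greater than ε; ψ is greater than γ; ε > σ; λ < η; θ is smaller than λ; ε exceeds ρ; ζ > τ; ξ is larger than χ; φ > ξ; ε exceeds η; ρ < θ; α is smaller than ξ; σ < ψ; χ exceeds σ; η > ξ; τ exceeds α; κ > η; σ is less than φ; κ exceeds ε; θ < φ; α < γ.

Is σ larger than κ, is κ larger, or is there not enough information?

Following the relations from σ: σ < χ < ξ < η < ε < κ.
So κ is larger.

κ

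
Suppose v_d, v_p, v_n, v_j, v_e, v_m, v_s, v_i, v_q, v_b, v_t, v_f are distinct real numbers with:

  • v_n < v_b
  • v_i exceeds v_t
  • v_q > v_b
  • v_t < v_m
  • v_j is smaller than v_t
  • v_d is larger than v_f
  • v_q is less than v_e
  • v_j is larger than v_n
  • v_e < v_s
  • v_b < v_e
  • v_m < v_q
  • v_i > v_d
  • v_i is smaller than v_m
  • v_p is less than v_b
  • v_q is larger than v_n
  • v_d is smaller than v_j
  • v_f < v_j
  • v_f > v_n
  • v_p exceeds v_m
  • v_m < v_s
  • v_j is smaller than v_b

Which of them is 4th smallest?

Piecing the relations together gives one ordering: v_n < v_f < v_d < v_j < v_t < v_i < v_m < v_p < v_b < v_q < v_e < v_s.
The 4th smallest is v_j.

v_j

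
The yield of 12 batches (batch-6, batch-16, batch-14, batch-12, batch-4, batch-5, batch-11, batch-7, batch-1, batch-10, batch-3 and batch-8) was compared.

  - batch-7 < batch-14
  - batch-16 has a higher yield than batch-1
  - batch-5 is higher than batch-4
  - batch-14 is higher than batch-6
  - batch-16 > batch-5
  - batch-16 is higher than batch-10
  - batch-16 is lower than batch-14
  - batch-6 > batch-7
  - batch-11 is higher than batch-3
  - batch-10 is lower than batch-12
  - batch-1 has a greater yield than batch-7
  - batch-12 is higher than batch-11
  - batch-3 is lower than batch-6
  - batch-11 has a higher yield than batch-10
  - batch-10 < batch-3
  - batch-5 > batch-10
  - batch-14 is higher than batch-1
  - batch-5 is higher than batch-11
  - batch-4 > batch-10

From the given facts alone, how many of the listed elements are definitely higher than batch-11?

Directly above batch-11: batch-12, batch-5.
One step further: batch-16 (3 so far).
One step further: batch-14 (4 so far).
No other element is forced above batch-11 by the given relations, so the count is 4.

4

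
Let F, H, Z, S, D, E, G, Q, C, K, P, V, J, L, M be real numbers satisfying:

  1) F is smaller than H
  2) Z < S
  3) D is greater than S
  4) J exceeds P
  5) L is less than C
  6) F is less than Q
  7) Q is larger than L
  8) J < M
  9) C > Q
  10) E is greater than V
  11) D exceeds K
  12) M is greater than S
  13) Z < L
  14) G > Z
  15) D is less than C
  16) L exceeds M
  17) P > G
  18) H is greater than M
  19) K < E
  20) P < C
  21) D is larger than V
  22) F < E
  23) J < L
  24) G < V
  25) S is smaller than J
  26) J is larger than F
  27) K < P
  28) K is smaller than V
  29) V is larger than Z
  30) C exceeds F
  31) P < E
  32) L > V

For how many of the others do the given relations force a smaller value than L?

Directly below L: Z, V, J, M.
One step further: G, K, S, F, P (9 so far).
Nothing else is reachable below L; 9 in all.

9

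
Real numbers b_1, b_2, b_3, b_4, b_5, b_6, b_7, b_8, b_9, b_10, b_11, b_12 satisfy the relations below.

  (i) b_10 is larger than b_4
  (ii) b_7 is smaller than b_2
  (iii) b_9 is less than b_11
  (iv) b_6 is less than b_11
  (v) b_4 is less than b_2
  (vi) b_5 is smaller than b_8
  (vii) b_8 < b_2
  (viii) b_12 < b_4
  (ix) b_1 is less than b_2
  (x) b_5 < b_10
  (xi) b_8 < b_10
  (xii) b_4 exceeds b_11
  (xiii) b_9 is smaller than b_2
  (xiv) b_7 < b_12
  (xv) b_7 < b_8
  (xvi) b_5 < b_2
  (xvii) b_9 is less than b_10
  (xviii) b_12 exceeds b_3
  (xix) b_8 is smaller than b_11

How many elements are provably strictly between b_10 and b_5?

3

Chaining upward from b_5 reaches: b_8, b_11, b_4, b_2.
Chaining downward from b_10 reaches: b_7, b_9, b_3, b_8, b_6, b_11, b_12, b_4.
Strictly between b_5 and b_10 are those in both lists: b_8, b_11, b_4 — 3 elements.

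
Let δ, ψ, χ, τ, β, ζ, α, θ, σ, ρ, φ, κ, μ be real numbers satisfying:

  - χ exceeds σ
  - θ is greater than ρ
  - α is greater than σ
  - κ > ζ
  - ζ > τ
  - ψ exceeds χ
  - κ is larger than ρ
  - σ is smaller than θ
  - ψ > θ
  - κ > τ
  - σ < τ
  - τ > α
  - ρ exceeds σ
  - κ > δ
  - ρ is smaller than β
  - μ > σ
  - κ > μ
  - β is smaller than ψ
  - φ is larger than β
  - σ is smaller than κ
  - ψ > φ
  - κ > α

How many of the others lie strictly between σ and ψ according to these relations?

The relations place σ below ψ. An element lies strictly between them when it is forced above σ and also forced below ψ.
Above σ: {ρ, α, θ, β, χ, τ, φ, μ, ζ, κ}. Below ψ: {ρ, θ, β, χ, φ}.
Intersection: {ρ, θ, β, χ, φ} — 5.

5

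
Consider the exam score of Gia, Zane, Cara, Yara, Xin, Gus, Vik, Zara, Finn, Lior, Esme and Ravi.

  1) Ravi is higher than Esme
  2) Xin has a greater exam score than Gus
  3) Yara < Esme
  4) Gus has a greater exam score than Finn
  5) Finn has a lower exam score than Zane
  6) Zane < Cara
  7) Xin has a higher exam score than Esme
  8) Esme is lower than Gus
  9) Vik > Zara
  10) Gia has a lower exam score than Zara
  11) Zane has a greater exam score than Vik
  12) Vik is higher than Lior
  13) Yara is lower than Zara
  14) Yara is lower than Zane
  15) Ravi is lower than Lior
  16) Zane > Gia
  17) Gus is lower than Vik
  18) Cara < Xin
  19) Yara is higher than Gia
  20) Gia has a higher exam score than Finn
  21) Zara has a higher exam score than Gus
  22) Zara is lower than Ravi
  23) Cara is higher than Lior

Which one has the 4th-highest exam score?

Vik

Chaining the given pairs: Finn < Gia < Yara < Esme < Gus < Zara < Ravi < Lior < Vik < Zane < Cara < Xin.
The 4th largest is Vik.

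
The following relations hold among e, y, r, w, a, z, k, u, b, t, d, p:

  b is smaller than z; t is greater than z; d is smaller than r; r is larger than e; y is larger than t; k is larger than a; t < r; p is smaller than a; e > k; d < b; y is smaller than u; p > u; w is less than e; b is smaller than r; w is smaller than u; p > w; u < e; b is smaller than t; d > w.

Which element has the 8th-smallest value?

p

Chaining the given pairs: w < d < b < z < t < y < u < p < a < k < e < r.
Counting 8 from the smallest end gives p.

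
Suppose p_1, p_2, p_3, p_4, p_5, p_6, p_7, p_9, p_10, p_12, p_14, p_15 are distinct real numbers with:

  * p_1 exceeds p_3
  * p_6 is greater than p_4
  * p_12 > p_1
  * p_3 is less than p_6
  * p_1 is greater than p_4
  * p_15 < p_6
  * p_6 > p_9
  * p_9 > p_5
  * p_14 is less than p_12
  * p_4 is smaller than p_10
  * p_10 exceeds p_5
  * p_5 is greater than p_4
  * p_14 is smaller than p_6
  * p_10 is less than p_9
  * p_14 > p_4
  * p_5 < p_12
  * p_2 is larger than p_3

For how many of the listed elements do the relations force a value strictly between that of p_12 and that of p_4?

3

Chaining upward from p_4 reaches: p_14, p_5, p_1, p_10, p_9, p_6.
Chaining downward from p_12 reaches: p_14, p_3, p_5, p_1.
Strictly between p_4 and p_12 are those in both lists: p_14, p_5, p_1 — 3 elements.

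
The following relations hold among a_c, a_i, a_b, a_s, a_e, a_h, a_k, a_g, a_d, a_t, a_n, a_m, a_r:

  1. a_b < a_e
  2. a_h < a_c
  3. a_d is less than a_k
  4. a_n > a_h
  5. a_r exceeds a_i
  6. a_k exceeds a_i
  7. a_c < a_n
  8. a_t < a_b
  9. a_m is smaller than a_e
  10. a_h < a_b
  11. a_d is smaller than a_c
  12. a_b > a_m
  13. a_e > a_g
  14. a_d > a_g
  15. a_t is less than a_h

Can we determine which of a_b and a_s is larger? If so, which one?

Following every chain through a_s: nothing is chained to a_s.
a_b is not reached, and no chain runs the other way from a_b to a_s.
So the given relations leave the order of a_s and a_b undetermined.

undetermined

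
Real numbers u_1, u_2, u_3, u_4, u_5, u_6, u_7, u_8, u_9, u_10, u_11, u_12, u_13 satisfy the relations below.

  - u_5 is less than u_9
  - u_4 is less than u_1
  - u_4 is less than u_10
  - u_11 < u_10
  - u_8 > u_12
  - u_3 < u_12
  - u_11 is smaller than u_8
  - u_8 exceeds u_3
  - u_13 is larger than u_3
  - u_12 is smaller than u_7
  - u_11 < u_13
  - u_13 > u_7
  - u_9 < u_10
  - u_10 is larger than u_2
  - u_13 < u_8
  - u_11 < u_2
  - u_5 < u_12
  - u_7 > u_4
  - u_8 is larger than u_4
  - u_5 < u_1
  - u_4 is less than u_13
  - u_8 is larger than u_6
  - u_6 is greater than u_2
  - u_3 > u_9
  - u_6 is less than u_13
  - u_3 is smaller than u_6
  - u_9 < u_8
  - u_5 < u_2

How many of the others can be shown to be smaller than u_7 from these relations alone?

5

Directly below u_7: u_4, u_12.
One step further: u_5, u_3 (4 so far).
One step further: u_9 (5 so far).
Nothing else is reachable below u_7; 5 in all.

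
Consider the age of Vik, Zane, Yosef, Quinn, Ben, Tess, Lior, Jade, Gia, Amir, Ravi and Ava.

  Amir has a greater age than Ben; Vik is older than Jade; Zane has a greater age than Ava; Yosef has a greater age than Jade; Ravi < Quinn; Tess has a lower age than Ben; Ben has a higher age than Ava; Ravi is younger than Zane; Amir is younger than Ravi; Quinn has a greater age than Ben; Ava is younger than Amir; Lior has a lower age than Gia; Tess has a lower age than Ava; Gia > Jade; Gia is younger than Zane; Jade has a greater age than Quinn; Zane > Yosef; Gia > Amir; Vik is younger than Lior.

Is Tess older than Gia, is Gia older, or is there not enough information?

Tess < Ava and Ava < Ben give Tess < Ben.
Then Ben < Amir extends the chain to Amir.
With Amir < Ravi: Tess < Ava < Ben < Amir < Ravi.
Then Ravi < Quinn extends the chain to Quinn.
With Quinn < Jade: Tess < Ava < Ben < Amir < Ravi < Quinn < Jade.
With Jade < Vik: Tess < Ava < Ben < Amir < Ravi < Quinn < Jade < Vik.
Then Vik < Lior extends the chain to Lior.
With Lior < Gia: Tess < Ava < Ben < Amir < Ravi < Quinn < Jade < Vik < Lior < Gia.
So Gia is older.

Gia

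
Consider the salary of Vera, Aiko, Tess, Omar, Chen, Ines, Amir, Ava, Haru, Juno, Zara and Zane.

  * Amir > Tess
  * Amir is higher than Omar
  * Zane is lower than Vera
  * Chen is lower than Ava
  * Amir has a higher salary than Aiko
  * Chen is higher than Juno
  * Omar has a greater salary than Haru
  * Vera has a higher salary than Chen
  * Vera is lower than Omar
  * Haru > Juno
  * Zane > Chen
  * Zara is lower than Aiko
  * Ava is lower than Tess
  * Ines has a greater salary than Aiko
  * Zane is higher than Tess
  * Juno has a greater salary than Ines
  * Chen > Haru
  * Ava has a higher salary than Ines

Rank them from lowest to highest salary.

Zara < Aiko < Ines < Juno < Haru < Chen < Ava < Tess < Zane < Vera < Omar < Amir

The consecutive links are each given: Zara < Aiko; Aiko < Ines; Ines < Juno; Juno < Haru; Haru < Chen; Chen < Ava; Ava < Tess; Tess < Zane; Zane < Vera; Vera < Omar; Omar < Amir.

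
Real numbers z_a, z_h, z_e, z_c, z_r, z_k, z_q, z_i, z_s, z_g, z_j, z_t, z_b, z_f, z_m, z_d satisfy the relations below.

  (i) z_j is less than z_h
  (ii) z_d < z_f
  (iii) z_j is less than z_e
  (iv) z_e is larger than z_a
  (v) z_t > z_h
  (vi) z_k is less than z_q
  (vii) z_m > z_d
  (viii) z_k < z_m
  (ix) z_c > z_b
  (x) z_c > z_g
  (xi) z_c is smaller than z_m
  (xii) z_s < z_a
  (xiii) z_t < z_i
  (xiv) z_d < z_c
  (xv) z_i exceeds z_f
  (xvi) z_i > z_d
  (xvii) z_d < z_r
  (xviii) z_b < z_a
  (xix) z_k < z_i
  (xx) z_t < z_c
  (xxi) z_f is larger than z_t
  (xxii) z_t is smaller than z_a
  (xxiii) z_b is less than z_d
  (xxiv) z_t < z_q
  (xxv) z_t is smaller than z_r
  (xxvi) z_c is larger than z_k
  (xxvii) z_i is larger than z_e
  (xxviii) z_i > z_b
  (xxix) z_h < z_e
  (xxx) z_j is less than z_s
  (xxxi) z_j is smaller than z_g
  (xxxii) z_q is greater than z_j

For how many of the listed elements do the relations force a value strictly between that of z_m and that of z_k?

Chaining upward from z_k reaches: z_q, z_c, z_i.
Chaining downward from z_m reaches: z_j, z_h, z_t, z_b, z_g, z_d, z_c.
Strictly between z_k and z_m are those in both lists: z_c — 1 element.

1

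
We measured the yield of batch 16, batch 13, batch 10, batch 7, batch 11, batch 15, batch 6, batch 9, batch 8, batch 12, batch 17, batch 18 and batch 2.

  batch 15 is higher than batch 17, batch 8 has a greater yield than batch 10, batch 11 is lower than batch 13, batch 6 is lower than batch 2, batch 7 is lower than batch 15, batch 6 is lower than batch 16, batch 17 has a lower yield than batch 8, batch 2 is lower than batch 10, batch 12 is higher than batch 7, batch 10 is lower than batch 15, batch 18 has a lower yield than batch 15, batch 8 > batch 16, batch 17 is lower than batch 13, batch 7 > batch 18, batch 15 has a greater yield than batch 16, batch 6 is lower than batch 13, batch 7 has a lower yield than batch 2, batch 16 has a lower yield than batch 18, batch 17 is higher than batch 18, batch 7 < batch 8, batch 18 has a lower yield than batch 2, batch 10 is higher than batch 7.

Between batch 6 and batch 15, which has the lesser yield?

The relevant relations are batch 6 < batch 16; batch 16 < batch 18; batch 18 < batch 7; batch 7 < batch 2; batch 2 < batch 10; batch 10 < batch 15.
Chaining these gives batch 6 < batch 16 < batch 18 < batch 7 < batch 2 < batch 10 < batch 15.
So batch 6 < batch 15; batch 6 is the lower of the two.

batch 6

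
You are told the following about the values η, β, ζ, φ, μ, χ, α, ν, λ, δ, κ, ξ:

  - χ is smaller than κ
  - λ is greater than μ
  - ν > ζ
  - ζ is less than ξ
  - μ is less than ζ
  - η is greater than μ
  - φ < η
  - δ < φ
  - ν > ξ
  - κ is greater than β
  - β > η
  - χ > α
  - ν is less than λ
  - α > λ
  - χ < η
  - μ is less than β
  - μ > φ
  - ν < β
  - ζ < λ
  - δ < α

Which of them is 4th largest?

χ

The consecutive relations fix a unique order: δ < φ < μ < ζ < ξ < ν < λ < α < χ < η < β < κ.
Counting 4 from the largest end gives χ.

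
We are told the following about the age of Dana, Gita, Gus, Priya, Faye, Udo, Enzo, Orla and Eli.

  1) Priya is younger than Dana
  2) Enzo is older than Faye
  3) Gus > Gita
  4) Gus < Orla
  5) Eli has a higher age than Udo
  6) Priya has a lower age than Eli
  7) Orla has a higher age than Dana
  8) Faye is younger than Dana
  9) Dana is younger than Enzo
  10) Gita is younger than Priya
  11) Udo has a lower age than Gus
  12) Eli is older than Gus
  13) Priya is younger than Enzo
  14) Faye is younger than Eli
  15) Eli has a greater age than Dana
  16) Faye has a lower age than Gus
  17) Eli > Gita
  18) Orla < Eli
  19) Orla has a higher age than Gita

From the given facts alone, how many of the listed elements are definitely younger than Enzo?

4

The elements the relations force below Enzo are Gita, Faye, Priya, Dana — no chain reaches any other.
That is 4.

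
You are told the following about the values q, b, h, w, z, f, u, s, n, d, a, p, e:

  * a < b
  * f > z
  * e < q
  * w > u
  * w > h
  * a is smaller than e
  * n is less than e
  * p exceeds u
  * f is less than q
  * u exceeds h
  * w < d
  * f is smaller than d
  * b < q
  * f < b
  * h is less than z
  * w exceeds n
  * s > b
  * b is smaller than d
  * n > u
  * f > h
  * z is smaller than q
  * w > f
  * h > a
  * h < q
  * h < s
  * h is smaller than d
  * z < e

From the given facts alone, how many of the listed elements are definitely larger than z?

7

The elements the relations force above z are f, b, s, e, q, w, d — no chain reaches any other.
That is 7.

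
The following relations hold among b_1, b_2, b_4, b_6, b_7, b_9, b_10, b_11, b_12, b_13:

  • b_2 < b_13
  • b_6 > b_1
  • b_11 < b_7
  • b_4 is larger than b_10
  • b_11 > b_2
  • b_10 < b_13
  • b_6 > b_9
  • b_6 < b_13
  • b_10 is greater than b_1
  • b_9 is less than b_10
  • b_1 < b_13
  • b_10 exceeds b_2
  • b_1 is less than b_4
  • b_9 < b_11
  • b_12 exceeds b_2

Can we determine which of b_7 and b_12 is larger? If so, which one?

undetermined

Following every chain through b_12: below b_12 we get b_2.
b_7 is not reached, and no chain runs the other way from b_7 to b_12.
So the given relations leave the order of b_12 and b_7 undetermined.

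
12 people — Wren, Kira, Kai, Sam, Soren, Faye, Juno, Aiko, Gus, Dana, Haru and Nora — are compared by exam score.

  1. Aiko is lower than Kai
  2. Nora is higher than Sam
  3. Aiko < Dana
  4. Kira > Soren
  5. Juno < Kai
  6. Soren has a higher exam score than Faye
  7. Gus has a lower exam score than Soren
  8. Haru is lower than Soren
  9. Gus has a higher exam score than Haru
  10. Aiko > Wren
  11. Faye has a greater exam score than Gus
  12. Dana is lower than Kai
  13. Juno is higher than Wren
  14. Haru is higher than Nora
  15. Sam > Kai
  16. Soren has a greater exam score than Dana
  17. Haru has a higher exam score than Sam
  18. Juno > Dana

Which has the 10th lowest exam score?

The consecutive relations fix a unique order: Wren < Aiko < Dana < Juno < Kai < Sam < Nora < Haru < Gus < Faye < Soren < Kira.
Counting 10 from the smallest end gives Faye.

Faye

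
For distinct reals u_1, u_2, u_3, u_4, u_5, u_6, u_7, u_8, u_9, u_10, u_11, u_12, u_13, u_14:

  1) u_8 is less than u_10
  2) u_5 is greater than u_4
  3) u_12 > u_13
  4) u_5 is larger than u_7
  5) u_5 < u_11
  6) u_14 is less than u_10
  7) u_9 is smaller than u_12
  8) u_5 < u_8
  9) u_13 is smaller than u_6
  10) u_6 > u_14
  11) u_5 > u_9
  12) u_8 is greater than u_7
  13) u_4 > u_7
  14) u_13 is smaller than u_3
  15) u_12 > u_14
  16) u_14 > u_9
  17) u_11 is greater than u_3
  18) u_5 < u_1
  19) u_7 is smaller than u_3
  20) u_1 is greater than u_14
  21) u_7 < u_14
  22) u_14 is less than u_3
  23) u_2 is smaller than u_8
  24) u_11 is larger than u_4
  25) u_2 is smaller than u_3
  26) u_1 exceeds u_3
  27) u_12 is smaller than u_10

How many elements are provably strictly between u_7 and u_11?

4

Chaining upward from u_7 reaches: u_14, u_3, u_4, u_5, u_8, u_12, u_1, u_10, u_6.
Chaining downward from u_11 reaches: u_9, u_13, u_2, u_14, u_3, u_4, u_5.
Strictly between u_7 and u_11 are those in both lists: u_14, u_3, u_4, u_5 — 4 elements.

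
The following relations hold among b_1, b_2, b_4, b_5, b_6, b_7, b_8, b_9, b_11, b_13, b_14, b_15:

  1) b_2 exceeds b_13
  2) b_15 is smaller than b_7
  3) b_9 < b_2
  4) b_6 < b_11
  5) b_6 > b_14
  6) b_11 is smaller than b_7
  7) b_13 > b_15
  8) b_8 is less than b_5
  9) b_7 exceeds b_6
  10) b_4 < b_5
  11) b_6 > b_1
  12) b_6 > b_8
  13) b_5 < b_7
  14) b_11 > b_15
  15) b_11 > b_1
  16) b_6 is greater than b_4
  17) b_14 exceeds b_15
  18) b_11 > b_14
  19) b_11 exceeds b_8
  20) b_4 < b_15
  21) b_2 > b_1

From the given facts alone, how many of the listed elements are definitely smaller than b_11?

From b_11 the given relations immediately reach b_8, b_15, b_1, b_14, b_6.
From those, b_4 — 6 in total.
Nothing else is reachable below b_11; 6 in all.

6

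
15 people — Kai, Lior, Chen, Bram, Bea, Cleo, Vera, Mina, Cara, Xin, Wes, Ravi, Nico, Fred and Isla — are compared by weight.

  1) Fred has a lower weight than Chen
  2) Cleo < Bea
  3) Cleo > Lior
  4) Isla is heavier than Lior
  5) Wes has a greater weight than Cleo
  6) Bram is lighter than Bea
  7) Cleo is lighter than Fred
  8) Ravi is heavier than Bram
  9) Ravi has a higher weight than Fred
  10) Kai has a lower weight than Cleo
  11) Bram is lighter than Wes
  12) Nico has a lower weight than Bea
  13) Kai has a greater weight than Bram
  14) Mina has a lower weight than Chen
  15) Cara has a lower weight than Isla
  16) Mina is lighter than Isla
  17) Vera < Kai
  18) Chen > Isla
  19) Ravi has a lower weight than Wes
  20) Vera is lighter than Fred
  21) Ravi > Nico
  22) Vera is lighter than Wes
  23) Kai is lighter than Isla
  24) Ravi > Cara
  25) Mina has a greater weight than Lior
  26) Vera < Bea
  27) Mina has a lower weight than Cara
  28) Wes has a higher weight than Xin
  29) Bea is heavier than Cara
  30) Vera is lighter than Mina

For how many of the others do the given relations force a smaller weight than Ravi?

From Ravi the given relations immediately reach Bram, Nico, Cara, Fred.
From those, Vera, Mina, Cleo — 7 in total.
From those, Lior, Kai — 9 in total.
Nothing else is reachable below Ravi; 9 in all.

9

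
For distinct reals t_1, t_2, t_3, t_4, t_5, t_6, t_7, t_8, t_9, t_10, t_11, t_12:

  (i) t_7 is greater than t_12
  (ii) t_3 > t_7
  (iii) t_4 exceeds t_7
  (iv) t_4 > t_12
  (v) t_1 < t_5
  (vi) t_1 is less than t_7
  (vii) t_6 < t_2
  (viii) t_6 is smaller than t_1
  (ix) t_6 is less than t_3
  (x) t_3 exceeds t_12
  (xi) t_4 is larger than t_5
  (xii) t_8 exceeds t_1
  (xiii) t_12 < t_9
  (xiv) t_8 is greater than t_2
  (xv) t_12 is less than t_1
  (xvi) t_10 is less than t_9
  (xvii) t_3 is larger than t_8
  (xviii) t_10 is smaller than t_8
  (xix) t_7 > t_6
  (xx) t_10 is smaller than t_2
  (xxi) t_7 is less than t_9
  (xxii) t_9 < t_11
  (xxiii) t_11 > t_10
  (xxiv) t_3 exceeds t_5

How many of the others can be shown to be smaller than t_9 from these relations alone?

5

The elements the relations force below t_9 are t_10, t_6, t_12, t_1, t_7 — no chain reaches any other.
That is 5.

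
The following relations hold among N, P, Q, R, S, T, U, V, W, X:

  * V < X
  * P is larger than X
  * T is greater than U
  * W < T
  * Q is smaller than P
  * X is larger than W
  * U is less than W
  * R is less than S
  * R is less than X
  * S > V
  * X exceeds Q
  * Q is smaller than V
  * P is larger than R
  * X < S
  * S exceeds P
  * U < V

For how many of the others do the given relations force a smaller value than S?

From S the given relations immediately reach V, R, X, P.
From those, U, Q, W — 7 in total.
Nothing else is reachable below S; 7 in all.

7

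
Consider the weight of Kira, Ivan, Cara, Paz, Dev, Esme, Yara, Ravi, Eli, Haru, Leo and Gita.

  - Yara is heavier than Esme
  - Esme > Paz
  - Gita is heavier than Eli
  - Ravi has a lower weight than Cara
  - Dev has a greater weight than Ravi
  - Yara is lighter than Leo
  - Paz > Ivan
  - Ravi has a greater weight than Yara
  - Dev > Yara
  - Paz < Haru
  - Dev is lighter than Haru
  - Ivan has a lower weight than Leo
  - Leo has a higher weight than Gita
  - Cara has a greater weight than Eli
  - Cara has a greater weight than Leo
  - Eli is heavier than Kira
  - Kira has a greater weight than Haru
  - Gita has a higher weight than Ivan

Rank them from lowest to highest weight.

The consecutive links are each given: Ivan < Paz; Paz < Esme; Esme < Yara; Yara < Ravi; Ravi < Dev; Dev < Haru; Haru < Kira; Kira < Eli; Eli < Gita; Gita < Leo; Leo < Cara.

Ivan < Paz < Esme < Yara < Ravi < Dev < Haru < Kira < Eli < Gita < Leo < Cara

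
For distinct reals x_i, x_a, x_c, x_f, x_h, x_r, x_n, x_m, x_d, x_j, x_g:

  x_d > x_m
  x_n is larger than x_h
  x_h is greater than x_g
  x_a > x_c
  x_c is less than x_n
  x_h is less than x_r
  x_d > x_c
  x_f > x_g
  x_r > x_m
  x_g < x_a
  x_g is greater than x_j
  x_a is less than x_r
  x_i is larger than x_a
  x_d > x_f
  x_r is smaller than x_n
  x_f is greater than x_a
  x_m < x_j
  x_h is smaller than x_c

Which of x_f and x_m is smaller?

x_m

Link the given pairs in sequence: x_m < x_j; x_j < x_g; x_g < x_h; x_h < x_c; x_c < x_a; x_a < x_f.
Chaining these gives x_m < x_j < x_g < x_h < x_c < x_a < x_f.
So x_m < x_f; x_m is the smaller of the two.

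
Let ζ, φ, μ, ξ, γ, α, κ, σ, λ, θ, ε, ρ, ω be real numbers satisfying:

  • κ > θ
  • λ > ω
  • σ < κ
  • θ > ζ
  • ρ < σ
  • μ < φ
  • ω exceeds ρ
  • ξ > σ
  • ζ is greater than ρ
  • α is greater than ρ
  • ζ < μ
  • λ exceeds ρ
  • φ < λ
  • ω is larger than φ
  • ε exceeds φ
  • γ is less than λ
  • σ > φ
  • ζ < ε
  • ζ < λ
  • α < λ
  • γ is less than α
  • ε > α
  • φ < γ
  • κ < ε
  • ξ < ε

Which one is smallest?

ζ is not least since ρ < ζ; μ is not least since ζ < μ; φ is not least since μ < φ; ω is not least since φ < ω; γ is not least since φ < γ; α is not least since γ < α; σ is not least since φ < σ; λ is not least since ρ < λ; θ is not least since ζ < θ; κ is not least since σ < κ; ξ is not least since σ < ξ; ε is not least since α < ε.
Only ρ has nothing below it, so ρ is the smallest.

ρ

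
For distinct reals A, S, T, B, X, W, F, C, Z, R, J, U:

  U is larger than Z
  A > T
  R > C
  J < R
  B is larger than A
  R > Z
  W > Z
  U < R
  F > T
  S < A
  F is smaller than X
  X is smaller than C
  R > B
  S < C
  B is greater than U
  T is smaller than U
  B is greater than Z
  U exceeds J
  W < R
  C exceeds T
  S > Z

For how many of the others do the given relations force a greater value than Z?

7

Directly above Z: S, W, U, B, R.
One step further: A, C (7 so far).
Nothing else is reachable above Z; 7 in all.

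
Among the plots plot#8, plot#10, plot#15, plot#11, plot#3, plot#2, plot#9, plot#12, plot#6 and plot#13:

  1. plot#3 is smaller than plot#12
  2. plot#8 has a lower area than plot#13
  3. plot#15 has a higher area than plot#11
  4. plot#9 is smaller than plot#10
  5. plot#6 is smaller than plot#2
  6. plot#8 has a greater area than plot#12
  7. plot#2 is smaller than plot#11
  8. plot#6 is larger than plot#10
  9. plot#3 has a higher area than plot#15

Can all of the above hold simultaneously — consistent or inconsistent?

The single ordering plot#9 < plot#10 < plot#6 < plot#2 < plot#11 < plot#15 < plot#3 < plot#12 < plot#8 < plot#13 satisfies every listed relation, so no contradiction arises.

consistent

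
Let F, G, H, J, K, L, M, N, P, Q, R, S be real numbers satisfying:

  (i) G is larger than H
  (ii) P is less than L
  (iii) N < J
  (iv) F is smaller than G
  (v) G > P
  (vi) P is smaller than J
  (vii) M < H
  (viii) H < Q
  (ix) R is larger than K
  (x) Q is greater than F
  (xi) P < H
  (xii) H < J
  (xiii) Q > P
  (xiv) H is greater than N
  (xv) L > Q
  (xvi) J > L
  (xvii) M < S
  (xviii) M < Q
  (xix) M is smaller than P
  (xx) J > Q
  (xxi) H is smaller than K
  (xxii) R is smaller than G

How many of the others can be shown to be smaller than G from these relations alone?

7

The elements the relations force below G are M, P, N, H, F, K, R — no chain reaches any other.
That is 7.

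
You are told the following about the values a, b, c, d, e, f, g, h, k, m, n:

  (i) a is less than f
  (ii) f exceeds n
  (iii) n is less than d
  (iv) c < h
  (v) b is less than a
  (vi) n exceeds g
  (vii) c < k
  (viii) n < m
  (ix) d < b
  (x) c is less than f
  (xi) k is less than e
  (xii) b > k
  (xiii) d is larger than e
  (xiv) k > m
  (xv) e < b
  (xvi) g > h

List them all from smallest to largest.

Nothing is placed below c, so it is least; from there c < h; h < g; g < n; n < m; m < k; k < e; e < d; d < b; b < a; a < f, each given directly.

c < h < g < n < m < k < e < d < b < a < f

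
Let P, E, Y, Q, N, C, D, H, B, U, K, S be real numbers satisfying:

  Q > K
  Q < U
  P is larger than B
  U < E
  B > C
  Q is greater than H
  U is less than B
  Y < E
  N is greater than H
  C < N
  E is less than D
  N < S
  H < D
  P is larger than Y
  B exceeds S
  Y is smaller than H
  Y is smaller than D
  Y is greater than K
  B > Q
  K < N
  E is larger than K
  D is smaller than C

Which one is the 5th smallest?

The consecutive relations fix a unique order: K < Y < H < Q < U < E < D < C < N < S < B < P.
The 5th smallest is U.

U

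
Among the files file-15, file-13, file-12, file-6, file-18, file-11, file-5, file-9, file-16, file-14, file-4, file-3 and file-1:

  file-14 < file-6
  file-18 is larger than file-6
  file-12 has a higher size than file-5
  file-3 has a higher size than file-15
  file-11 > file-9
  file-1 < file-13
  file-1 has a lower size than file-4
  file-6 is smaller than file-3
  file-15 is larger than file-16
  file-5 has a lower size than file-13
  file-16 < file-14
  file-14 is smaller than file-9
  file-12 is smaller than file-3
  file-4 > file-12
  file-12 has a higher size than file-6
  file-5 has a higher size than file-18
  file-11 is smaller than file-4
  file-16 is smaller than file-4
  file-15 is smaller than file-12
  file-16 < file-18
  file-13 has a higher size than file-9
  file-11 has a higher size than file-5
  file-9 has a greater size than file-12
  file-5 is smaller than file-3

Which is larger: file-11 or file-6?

Chaining the given relations: file-6 < file-18 < file-5 < file-12 < file-9 < file-11.
So file-6 < file-11; file-11 is the larger of the two.

file-11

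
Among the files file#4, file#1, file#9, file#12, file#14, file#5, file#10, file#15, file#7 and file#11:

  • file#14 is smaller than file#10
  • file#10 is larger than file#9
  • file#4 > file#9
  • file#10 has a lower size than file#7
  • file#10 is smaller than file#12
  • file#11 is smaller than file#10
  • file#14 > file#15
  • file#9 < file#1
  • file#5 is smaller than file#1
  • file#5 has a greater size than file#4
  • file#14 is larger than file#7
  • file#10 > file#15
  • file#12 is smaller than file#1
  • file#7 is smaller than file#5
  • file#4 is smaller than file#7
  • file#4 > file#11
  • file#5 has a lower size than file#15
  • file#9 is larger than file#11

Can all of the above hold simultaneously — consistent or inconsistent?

inconsistent

We have file#10 < file#7 stated directly, yet also file#7 < file#5 < file#15 < file#14 < file#10 by chaining the others — so file#7 < file#10. Contradiction.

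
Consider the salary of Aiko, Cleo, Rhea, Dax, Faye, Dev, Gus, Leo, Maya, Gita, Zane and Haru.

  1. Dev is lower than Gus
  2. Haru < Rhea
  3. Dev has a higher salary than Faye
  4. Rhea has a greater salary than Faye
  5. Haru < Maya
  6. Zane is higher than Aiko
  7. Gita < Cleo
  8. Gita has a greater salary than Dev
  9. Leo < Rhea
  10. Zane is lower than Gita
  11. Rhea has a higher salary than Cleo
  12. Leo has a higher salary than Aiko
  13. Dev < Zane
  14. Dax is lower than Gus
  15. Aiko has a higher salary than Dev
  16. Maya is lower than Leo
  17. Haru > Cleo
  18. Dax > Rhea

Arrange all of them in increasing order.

Nothing is placed below Faye, so it is least; from there Faye < Dev; Dev < Aiko; Aiko < Zane; Zane < Gita; Gita < Cleo; Cleo < Haru; Haru < Maya; Maya < Leo; Leo < Rhea; Rhea < Dax; Dax < Gus, each given directly.

Faye < Dev < Aiko < Zane < Gita < Cleo < Haru < Maya < Leo < Rhea < Dax < Gus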